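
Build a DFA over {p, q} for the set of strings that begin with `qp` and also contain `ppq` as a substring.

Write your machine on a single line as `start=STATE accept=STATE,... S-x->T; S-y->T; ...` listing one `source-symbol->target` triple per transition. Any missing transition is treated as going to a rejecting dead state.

Run two small machines in parallel and take their product. One (4 states) tracks whether the input so far still matches the prefix `qp`; the other (4 states) tracks whether and how much of `ppq` has been seen. Each combined state is a pair, one component from each; accept when both components accept. Equivalent product states are then merged.
A 7-state machine:
       p  q 
>  A   B  C 
   B   B  B 
   C   D  B 
   D   E  F 
   E   E  G 
   F   D  F 
 * G   G  G 
(> = start, * = accepting)

start=A; accept=G; A-p->B; A-q->C; B-p->B; B-q->B; C-p->D; C-q->B; D-p->E; D-q->F; E-p->E; E-q->G; F-p->D; F-q->F; G-p->G; G-q->G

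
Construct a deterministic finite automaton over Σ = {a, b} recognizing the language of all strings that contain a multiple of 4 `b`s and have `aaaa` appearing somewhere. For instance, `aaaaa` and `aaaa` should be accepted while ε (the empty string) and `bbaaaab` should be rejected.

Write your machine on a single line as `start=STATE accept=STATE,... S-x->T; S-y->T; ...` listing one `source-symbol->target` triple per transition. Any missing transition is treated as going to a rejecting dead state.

Handle the two conditions separately and then intersect. The first has 4 states tracking the count of `b`s modulo 4; the second has 5 states tracking whether and how much of `aaaa` has been seen. A product state is a pair (one from each), accepting exactly when both do.
          a    b  
>  q0     q1   q2 
   q1     q3   q2 
   q2     q4   q5 
   q3     q6   q2 
   q4     q7   q5 
   q5     q8   q9 
   q6    q10   q2 
   q7    q11   q5 
   q8    q12   q9 
   q9    q13   q0 
 * q10   q10  q14 
   q11   q14   q5 
   q12   q15   q9 
   q13   q16   q0 
   q14   q14  q17 
   q15   q17   q9 
   q16   q18   q0 
   q17   q17  q19 
   q18   q19   q0 
   q19   q19  q10 
(> = start, * = accepting)

start=q0; accept=q10; q0-a->q1; q0-b->q2; q1-a->q3; q1-b->q2; q2-a->q4; q2-b->q5; q3-a->q6; q3-b->q2; q4-a->q7; q4-b->q5; q5-a->q8; q5-b->q9; q6-a->q10; q6-b->q2; q7-a->q11; q7-b->q5; q8-a->q12; q8-b->q9; q9-a->q13; q9-b->q0; q10-a->q10; q10-b->q14; q11-a->q14; q11-b->q5; q12-a->q15; q12-b->q9; q13-a->q16; q13-b->q0; q14-a->q14; q14-b->q17; q15-a->q17; q15-b->q9; q16-a->q18; q16-b->q0; q17-a->q17; q17-b->q19; q18-a->q19; q18-b->q0; q19-a->q19; q19-b->q10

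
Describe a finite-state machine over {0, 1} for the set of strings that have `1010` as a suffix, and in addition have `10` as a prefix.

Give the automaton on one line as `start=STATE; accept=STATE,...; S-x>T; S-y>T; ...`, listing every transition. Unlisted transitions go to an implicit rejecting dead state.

Run two small machines in parallel and take their product. One (5 states) tracks how much of the suffix `1010` has currently been matched; the other (4 states) tracks whether the input so far still matches the prefix `10`. Each combined state is a pair, one component from each; accept when both components accept.
       0  1 
>  A   B  C 
   B   B  D 
   C   E  D 
   D   F  D 
   E   G  H 
   F   B  I 
   G   G  J 
   H   K  J 
   I   L  D 
   J   E  J 
 * K   G  H 
   L   B  I 
(> = start, * = accepting)

start=A; accept=K; A-0>B; A-1>C; B-0>B; B-1>D; C-0>E; C-1>D; D-0>F; D-1>D; E-0>G; E-1>H; F-0>B; F-1>I; G-0>G; G-1>J; H-0>K; H-1>J; I-0>L; I-1>D; J-0>E; J-1>J; K-0>G; K-1>H; L-0>B; L-1>I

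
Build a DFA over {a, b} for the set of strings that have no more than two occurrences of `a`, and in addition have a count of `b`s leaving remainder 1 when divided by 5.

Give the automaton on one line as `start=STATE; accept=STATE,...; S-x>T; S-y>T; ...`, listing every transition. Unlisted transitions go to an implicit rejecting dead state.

start=S0; accept=S2,S4,S7; S0-a>S1; S0-b>S2; S1-a>S3; S1-b>S4; S2-a>S4; S2-b>S5; S3-a>S6; S3-b>S7; S4-a>S7; S4-b>S8; S5-a>S8; S5-b>S9; S6-a>S6; S6-b>S10; S7-a>S10; S7-b>S11; S8-a>S11; S8-b>S12; S9-a>S12; S9-b>S13; S10-a>S10; S10-b>S14; S11-a>S14; S11-b>S15; S12-a>S15; S12-b>S16; S13-a>S16; S13-b>S0; S14-a>S14; S14-b>S17; S15-a>S17; S15-b>S18; S16-a>S18; S16-b>S1; S17-a>S17; S17-b>S19; S18-a>S19; S18-b>S3; S19-a>S19; S19-b>S6

Build one automaton per condition and run them in lockstep. The first has 4 states tracking the count of `a`s, saturating at 3; the second has 5 states tracking the count of `b`s modulo 5. A product state is a pair (one from each), accepting exactly when both do.
          a    b  
>  S0     S1   S2 
   S1     S3   S4 
 * S2     S4   S5 
   S3     S6   S7 
 * S4     S7   S8 
   S5     S8   S9 
   S6     S6  S10 
 * S7    S10  S11 
   S8    S11  S12 
   S9    S12  S13 
   S10   S10  S14 
   S11   S14  S15 
   S12   S15  S16 
   S13   S16   S0 
   S14   S14  S17 
   S15   S17  S18 
   S16   S18   S1 
   S17   S17  S19 
   S18   S19   S3 
   S19   S19   S6 
(> = start, * = accepting)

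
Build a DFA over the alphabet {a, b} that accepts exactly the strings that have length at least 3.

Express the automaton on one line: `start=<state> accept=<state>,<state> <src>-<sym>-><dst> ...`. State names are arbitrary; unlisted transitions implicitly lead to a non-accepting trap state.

Count input length up to 4: every symbol moves from q0 toward q4, which means 'more than 3' and absorbs. Accept from {q3, q4}.
A 5-state machine:
        a   b  
>  q0   q1  q1 
   q1   q2  q2 
   q2   q3  q3 
 * q3   q4  q4 
 * q4   q4  q4 
(> = start, * = accepting)

start=q0 accept=q3,q4 q0-a->q1 q0-b->q1 q1-a->q2 q1-b->q2 q2-a->q3 q2-b->q3 q3-a->q4 q3-b->q4 q4-a->q4 q4-b->q4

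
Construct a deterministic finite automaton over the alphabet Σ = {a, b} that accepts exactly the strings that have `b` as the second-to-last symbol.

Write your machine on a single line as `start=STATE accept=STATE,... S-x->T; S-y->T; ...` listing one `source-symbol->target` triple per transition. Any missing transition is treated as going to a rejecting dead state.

start=s0; accept=s5,s6; s0-a->s1; s0-b->s2; s1-a->s3; s1-b->s4; s2-a->s5; s2-b->s6; s3-a->s3; s3-b->s4; s4-a->s5; s4-b->s6; s5-a->s3; s5-b->s4; s6-a->s5; s6-b->s6

Because acceptance depends on a position counted from the end, the machine has to buffer the most recent 2 symbols. Make each state the string of the last up-to-2 symbols read; on input `x` shift the window left and append `x`. Accept when the buffered window has length 2 and begins with `b`.
7 states suffice.
        a   b  
>  s0   s1  s2 
   s1   s3  s4 
   s2   s5  s6 
   s3   s3  s4 
   s4   s5  s6 
 * s5   s3  s4 
 * s6   s5  s6 
(> = start, * = accepting)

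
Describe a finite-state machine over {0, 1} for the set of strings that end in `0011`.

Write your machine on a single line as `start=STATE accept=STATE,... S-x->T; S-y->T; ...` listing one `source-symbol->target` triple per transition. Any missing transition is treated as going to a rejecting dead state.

start=q0; accept=q4; q0-0->q1; q0-1->q0; q1-0->q2; q1-1->q0; q2-0->q2; q2-1->q3; q3-0->q1; q3-1->q4; q4-0->q1; q4-1->q0

Remember how much of `0011` the current input suffix matches. State q0 means no match yet; q1 means the last symbol is `0`; q2 means the last 2 symbols are `00`; q3 means the last 3 symbols are `001`; q4 means the last 4 symbols are `0011`. Only q4 accepts. On a mismatch, fall back to the longest proper suffix that is still a prefix of `0011`.
A 5-state machine:
        0   1  
>  q0   q1  q0 
   q1   q2  q0 
   q2   q2  q3 
   q3   q1  q4 
 * q4   q1  q0 
(> = start, * = accepting)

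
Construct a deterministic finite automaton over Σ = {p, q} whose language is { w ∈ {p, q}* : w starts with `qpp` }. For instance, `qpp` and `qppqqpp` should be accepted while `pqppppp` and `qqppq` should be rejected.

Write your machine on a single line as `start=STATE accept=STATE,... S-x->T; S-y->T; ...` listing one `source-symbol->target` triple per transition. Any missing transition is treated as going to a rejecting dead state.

start=S0; accept=S3; S0-p->S4; S0-q->S1; S1-p->S2; S1-q->S4; S2-p->S3; S2-q->S4; S3-p->S3; S3-q->S3; S4-p->S4; S4-q->S4

Check the first 3 symbols one by one: S0 through S2 record how many have matched `qpp` so far; any wrong symbol goes to the dead state S4. After all 3 match we enter the accepting sink S3.
5 states suffice.
        p   q  
>  S0   S4  S1 
   S1   S2  S4 
   S2   S3  S4 
 * S3   S3  S3 
   S4   S4  S4 
(> = start, * = accepting)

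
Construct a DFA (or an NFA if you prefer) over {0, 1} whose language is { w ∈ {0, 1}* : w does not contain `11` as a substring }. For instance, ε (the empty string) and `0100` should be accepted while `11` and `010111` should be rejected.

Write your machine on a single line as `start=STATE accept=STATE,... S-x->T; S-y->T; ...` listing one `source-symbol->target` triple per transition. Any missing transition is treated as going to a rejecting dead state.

start=q0; accept=q0,q1; q0-0->q0; q0-1->q1; q1-0->q0; q1-1->q2; q2-0->q2; q2-1->q2

This is the complement of 'contains `11`'. Use the same substring-matching states — q0 through q2 holding how much of `11` has just been matched — but flip the accepting set: everything except the trap q2 accepts.
3 states suffice.
        0   1  
>* q0   q0  q1 
 * q1   q0  q2 
   q2   q2  q2 
(> = start, * = accepting)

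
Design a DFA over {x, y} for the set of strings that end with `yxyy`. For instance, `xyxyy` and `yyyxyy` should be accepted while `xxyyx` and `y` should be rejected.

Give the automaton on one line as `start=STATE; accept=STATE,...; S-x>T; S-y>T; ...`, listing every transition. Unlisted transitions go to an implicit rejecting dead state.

Remember how much of `yxyy` the current input suffix matches. State q0 means no match yet; q1 means the last symbol is `y`; q2 means the last 2 symbols are `yx`; q3 means the last 3 symbols are `yxy`; q4 means the last 4 symbols are `yxyy`. Only q4 accepts. On a mismatch, fall back to the longest proper suffix that is still a prefix of `yxyy`.
A 5-state machine:
        x   y  
>  q0   q0  q1 
   q1   q2  q1 
   q2   q0  q3 
   q3   q2  q4 
 * q4   q2  q1 
(> = start, * = accepting)

start=q0; accept=q4; q0-x>q0; q0-y>q1; q1-x>q2; q1-y>q1; q2-x>q0; q2-y>q3; q3-x>q2; q3-y>q4; q4-x>q2; q4-y>q1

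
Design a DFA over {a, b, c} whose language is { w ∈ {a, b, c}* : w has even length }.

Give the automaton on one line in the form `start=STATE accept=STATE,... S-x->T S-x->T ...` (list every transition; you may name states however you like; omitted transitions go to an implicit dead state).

Count input length modulo 2: every symbol advances one step around the cycle q0 → q1 → q0. Accept at q0.
2 states suffice.
        a   b   c  
>* q0   q1  q1  q1 
   q1   q0  q0  q0 
(> = start, * = accepting)

start=q0 accept=q0 q0-a->q1 q0-b->q1 q0-c->q1 q1-a->q0 q1-b->q0 q1-c->q0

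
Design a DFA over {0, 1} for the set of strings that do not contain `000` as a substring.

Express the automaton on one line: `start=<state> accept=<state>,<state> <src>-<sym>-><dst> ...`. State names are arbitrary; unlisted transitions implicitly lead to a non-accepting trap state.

start=q0 accept=q0,q1,q2 q0-0->q1 q0-1->q0 q1-0->q2 q1-1->q0 q2-0->q3 q2-1->q0 q3-0->q3 q3-1->q3

Track partial matches of the forbidden pattern `000`. State q3 is a dead state reached once `000` has occurred; every other state accepts. q0 means no part of `000` is currently matched.
With 4 states:
        0   1  
>* q0   q1  q0 
 * q1   q2  q0 
 * q2   q3  q0 
   q3   q3  q3 
(> = start, * = accepting)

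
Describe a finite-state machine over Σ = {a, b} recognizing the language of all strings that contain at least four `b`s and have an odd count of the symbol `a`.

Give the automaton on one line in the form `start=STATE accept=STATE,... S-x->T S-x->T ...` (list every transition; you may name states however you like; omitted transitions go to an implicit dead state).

Handle the two conditions separately and then intersect. One (6 states) tracks the count of `b`s, saturating at 5; the other (2 states) tracks the count of `a`s modulo 2. Each combined state is a pair, one component from each; accept when both components accept. Equivalent product states are then merged.
With 10 states:
        a   b  
>  s0   s1  s2 
   s1   s0  s3 
   s2   s3  s4 
   s3   s2  s5 
   s4   s5  s6 
   s5   s4  s7 
   s6   s7  s8 
   s7   s6  s9 
   s8   s9  s8 
 * s9   s8  s9 
(> = start, * = accepting)

start=s0 accept=s9 s0-a->s1 s0-b->s2 s1-a->s0 s1-b->s3 s2-a->s3 s2-b->s4 s3-a->s2 s3-b->s5 s4-a->s5 s4-b->s6 s5-a->s4 s5-b->s7 s6-a->s7 s6-b->s8 s7-a->s6 s7-b->s9 s8-a->s9 s8-b->s8 s9-a->s8 s9-b->s9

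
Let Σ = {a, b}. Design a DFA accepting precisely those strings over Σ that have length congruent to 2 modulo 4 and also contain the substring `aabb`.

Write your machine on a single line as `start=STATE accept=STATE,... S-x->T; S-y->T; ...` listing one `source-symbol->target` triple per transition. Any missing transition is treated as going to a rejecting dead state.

Run two small machines in parallel and take their product. The first has 4 states tracking the input length modulo 4; the second has 5 states tracking whether and how much of `aabb` has been seen. A product state is a pair (one from each), accepting exactly when both do.
20 states suffice.
          a    b  
>  q0     q1   q2 
   q1     q3   q4 
   q2     q5   q4 
   q3     q6   q7 
   q4     q8   q9 
   q5     q6   q9 
   q6    q10  q11 
   q7    q12  q13 
   q8    q10   q0 
   q9    q12   q0 
   q10   q14  q15 
   q11    q1  q16 
   q12   q14   q2 
   q13   q16  q16 
   q14    q3  q17 
   q15    q5  q18 
   q16   q18  q18 
   q17    q8  q19 
 * q18   q19  q19 
   q19   q13  q13 
(> = start, * = accepting)

start=q0; accept=q18; q0-a->q1; q0-b->q2; q1-a->q3; q1-b->q4; q2-a->q5; q2-b->q4; q3-a->q6; q3-b->q7; q4-a->q8; q4-b->q9; q5-a->q6; q5-b->q9; q6-a->q10; q6-b->q11; q7-a->q12; q7-b->q13; q8-a->q10; q8-b->q0; q9-a->q12; q9-b->q0; q10-a->q14; q10-b->q15; q11-a->q1; q11-b->q16; q12-a->q14; q12-b->q2; q13-a->q16; q13-b->q16; q14-a->q3; q14-b->q17; q15-a->q5; q15-b->q18; q16-a->q18; q16-b->q18; q17-a->q8; q17-b->q19; q18-a->q19; q18-b->q19; q19-a->q13; q19-b->q13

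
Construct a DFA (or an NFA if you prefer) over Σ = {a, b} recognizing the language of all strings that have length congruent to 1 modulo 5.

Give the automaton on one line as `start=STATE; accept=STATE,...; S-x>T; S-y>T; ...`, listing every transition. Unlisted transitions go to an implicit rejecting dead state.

Count input length modulo 5: every symbol advances one step around the cycle q0 → q1 → q2 → q3 → q4 → q0. Accept at q1.
        a   b  
>  q0   q1  q1 
 * q1   q2  q2 
   q2   q3  q3 
   q3   q4  q4 
   q4   q0  q0 
(> = start, * = accepting)

start=q0; accept=q1; q0-a>q1; q0-b>q1; q1-a>q2; q1-b>q2; q2-a>q3; q2-b>q3; q3-a>q4; q3-b>q4; q4-a>q0; q4-b>q0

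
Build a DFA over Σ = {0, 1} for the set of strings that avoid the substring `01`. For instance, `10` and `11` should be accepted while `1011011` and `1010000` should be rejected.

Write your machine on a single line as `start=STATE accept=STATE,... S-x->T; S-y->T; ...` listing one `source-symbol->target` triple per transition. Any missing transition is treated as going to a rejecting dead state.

start=A; accept=A,B; A-0->B; A-1->A; B-0->B; B-1->C; C-0->C; C-1->C

Track partial matches of the forbidden pattern `01`. State C is a dead state reached once `01` has occurred; every other state accepts. A means no part of `01` is currently matched.
A 3-state machine:
       0  1 
>* A   B  A 
 * B   B  C 
   C   C  C 
(> = start, * = accepting)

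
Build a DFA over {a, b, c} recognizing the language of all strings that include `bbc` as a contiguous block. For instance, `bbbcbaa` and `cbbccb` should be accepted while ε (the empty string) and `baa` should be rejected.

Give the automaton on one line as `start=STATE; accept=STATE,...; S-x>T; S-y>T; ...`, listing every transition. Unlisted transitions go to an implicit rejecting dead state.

States q0..q2 record the length of the longest prefix of `bbc` that matches the current input suffix. Reaching q3 means `bbc` has been seen, and we stay there forever. Accept from q3.
A 4-state machine:
        a   b   c  
>  q0   q0  q1  q0 
   q1   q0  q2  q0 
   q2   q0  q2  q3 
 * q3   q3  q3  q3 
(> = start, * = accepting)

start=q0; accept=q3; q0-a>q0; q0-b>q1; q0-c>q0; q1-a>q0; q1-b>q2; q1-c>q0; q2-a>q0; q2-b>q2; q2-c>q3; q3-a>q3; q3-b>q3; q3-c>q3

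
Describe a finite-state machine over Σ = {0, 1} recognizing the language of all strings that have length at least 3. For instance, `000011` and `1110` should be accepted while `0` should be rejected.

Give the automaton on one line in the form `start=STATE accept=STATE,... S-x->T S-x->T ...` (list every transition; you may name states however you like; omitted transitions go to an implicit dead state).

start=s0 accept=s3,s4 s0-0->s1 s0-1->s1 s1-0->s2 s1-1->s2 s2-0->s3 s2-1->s3 s3-0->s4 s3-1->s4 s4-0->s4 s4-1->s4

We only need to distinguish lengths 0, 1, …, 3, and '>3'. Chain s0 → s1 → s2 → s3 → s4 on every symbol, with s4 looping. Accepting states: {s3, s4}.
5 states suffice.
        0   1  
>  s0   s1  s1 
   s1   s2  s2 
   s2   s3  s3 
 * s3   s4  s4 
 * s4   s4  s4 
(> = start, * = accepting)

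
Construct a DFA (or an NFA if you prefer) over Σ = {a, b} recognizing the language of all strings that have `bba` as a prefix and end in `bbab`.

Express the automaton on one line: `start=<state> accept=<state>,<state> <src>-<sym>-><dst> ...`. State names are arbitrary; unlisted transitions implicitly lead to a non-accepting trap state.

Handle the two conditions separately and then intersect. One (5 states) tracks whether the input so far still matches the prefix `bba`; the other (5 states) tracks how much of the suffix `bbab` has currently been matched. Each combined state is a pair, one component from each; accept when both components accept.
          a    b  
>  s0     s1   s2 
   s1     s1   s3 
   s2     s1   s4 
   s3     s1   s5 
   s4     s6   s5 
   s5     s7   s5 
   s6     s8   s9 
   s7     s1  s10 
   s8     s8  s11 
 * s9     s8  s12 
   s10    s1   s5 
   s11    s8  s12 
   s12    s6  s12 
(> = start, * = accepting)

start=s0 accept=s9 s0-a->s1 s0-b->s2 s1-a->s1 s1-b->s3 s2-a->s1 s2-b->s4 s3-a->s1 s3-b->s5 s4-a->s6 s4-b->s5 s5-a->s7 s5-b->s5 s6-a->s8 s6-b->s9 s7-a->s1 s7-b->s10 s8-a->s8 s8-b->s11 s9-a->s8 s9-b->s12 s10-a->s1 s10-b->s5 s11-a->s8 s11-b->s12 s12-a->s6 s12-b->s12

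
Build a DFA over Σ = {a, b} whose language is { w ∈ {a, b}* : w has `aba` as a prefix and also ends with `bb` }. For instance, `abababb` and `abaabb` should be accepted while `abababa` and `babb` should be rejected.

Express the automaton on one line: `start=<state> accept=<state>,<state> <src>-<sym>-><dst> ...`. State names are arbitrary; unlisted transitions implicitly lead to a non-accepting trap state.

Build one automaton per condition and run them in lockstep. One (5 states) tracks whether the input so far still matches the prefix `aba`; the other (3 states) tracks how much of the suffix `bb` has currently been matched. Each combined state is a pair, one component from each; accept when both components accept. Equivalent product states are then merged.
        a   b  
>  s0   s1  s2 
   s1   s2  s3 
   s2   s2  s2 
   s3   s4  s2 
   s4   s4  s5 
   s5   s4  s6 
 * s6   s4  s6 
(> = start, * = accepting)

start=s0 accept=s6 s0-a->s1 s0-b->s2 s1-a->s2 s1-b->s3 s2-a->s2 s2-b->s2 s3-a->s4 s3-b->s2 s4-a->s4 s4-b->s5 s5-a->s4 s5-b->s6 s6-a->s4 s6-b->s6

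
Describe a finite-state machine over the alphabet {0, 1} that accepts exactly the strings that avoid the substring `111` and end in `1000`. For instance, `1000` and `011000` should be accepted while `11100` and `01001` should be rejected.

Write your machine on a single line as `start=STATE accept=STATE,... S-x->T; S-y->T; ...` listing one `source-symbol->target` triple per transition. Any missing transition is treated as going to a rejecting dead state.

start=q0; accept=q6; q0-0->q0; q0-1->q1; q1-0->q2; q1-1->q3; q2-0->q4; q2-1->q1; q3-0->q2; q3-1->q5; q4-0->q6; q4-1->q1; q5-0->q7; q5-1->q5; q6-0->q0; q6-1->q1; q7-0->q8; q7-1->q5; q8-0->q9; q8-1->q5; q9-0->q10; q9-1->q5; q10-0->q10; q10-1->q5

Build one automaton per condition and run them in lockstep. One (4 states) tracks partial matches of the forbidden pattern `111`; the other (5 states) tracks how much of the suffix `1000` has currently been matched. Each combined state is a pair, one component from each; accept when both components accept.
          0    1  
>  q0     q0   q1 
   q1     q2   q3 
   q2     q4   q1 
   q3     q2   q5 
   q4     q6   q1 
   q5     q7   q5 
 * q6     q0   q1 
   q7     q8   q5 
   q8     q9   q5 
   q9    q10   q5 
   q10   q10   q5 
(> = start, * = accepting)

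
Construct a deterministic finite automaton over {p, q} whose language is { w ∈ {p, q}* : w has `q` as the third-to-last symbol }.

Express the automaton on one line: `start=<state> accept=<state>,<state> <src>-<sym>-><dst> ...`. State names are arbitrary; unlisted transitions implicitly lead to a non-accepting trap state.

start=S0 accept=S11,S12,S13,S14 S0-p->S1 S0-q->S2 S1-p->S3 S1-q->S4 S2-p->S5 S2-q->S6 S3-p->S7 S3-q->S8 S4-p->S9 S4-q->S10 S5-p->S11 S5-q->S12 S6-p->S13 S6-q->S14 S7-p->S7 S7-q->S8 S8-p->S9 S8-q->S10 S9-p->S11 S9-q->S12 S10-p->S13 S10-q->S14 S11-p->S7 S11-q->S8 S12-p->S9 S12-q->S10 S13-p->S11 S13-q->S12 S14-p->S13 S14-q->S14

A DFA must remember the last 3 symbols (since which symbol is third-to-last isn't known until the input ends). Use one state per possible window of the last ≤3 symbols; accept from those whose window starts with `q`.
          p    q  
>  S0     S1   S2 
   S1     S3   S4 
   S2     S5   S6 
   S3     S7   S8 
   S4     S9  S10 
   S5    S11  S12 
   S6    S13  S14 
   S7     S7   S8 
   S8     S9  S10 
   S9    S11  S12 
   S10   S13  S14 
 * S11    S7   S8 
 * S12    S9  S10 
 * S13   S11  S12 
 * S14   S13  S14 
(> = start, * = accepting)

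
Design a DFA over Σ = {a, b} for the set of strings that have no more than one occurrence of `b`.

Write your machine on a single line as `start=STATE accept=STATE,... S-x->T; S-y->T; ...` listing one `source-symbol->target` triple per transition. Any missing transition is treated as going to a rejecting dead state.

Only the number of `b`s matters, and only up to 2. Make a chain S0 → S1 → S2 advanced by each `b` (with S2 absorbing); every other symbol self-loops. The accepting set is {S0, S1}.
        a   b  
>* S0   S0  S1 
 * S1   S1  S2 
   S2   S2  S2 
(> = start, * = accepting)

start=S0; accept=S0,S1; S0-a->S0; S0-b->S1; S1-a->S1; S1-b->S2; S2-a->S2; S2-b->S2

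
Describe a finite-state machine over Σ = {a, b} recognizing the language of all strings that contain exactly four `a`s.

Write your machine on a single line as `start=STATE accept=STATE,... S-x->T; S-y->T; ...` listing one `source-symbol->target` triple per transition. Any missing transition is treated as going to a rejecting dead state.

start=s0; accept=s4; s0-a->s1; s0-b->s0; s1-a->s2; s1-b->s1; s2-a->s3; s2-b->s2; s3-a->s4; s3-b->s3; s4-a->s5; s4-b->s4; s5-a->s5; s5-b->s5

Only the number of `a`s matters, and only up to 5. Make a chain s0 → s1 → s2 → s3 → s4 → s5 advanced by each `a` (with s5 absorbing); every other symbol self-loops. The accepting set is {s4}.
6 states suffice.
        a   b  
>  s0   s1  s0 
   s1   s2  s1 
   s2   s3  s2 
   s3   s4  s3 
 * s4   s5  s4 
   s5   s5  s5 
(> = start, * = accepting)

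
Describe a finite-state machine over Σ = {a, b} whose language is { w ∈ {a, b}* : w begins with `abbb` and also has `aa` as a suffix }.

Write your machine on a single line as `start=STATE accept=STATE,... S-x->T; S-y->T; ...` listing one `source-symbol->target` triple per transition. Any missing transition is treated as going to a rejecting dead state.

start=q0; accept=q9; q0-a->q1; q0-b->q2; q1-a->q3; q1-b->q4; q2-a->q5; q2-b->q2; q3-a->q3; q3-b->q2; q4-a->q5; q4-b->q6; q5-a->q3; q5-b->q2; q6-a->q5; q6-b->q7; q7-a->q8; q7-b->q7; q8-a->q9; q8-b->q7; q9-a->q9; q9-b->q7

Run two small machines in parallel and take their product. One (6 states) tracks whether the input so far still matches the prefix `abbb`; the other (3 states) tracks how much of the suffix `aa` has currently been matched. Each combined state is a pair, one component from each; accept when both components accept.
10 states suffice.
        a   b  
>  q0   q1  q2 
   q1   q3  q4 
   q2   q5  q2 
   q3   q3  q2 
   q4   q5  q6 
   q5   q3  q2 
   q6   q5  q7 
   q7   q8  q7 
   q8   q9  q7 
 * q9   q9  q7 
(> = start, * = accepting)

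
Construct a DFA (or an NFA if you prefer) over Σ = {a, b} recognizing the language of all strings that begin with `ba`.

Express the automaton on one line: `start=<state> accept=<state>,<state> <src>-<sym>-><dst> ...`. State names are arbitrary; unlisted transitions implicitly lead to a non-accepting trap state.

Check the first 2 symbols one by one: s0 through s1 record how many have matched `ba` so far; any wrong symbol goes to the dead state s3. After all 2 match we enter the accepting sink s2.
        a   b  
>  s0   s3  s1 
   s1   s2  s3 
 * s2   s2  s2 
   s3   s3  s3 
(> = start, * = accepting)

start=s0 accept=s2 s0-a->s3 s0-b->s1 s1-a->s2 s1-b->s3 s2-a->s2 s2-b->s2 s3-a->s3 s3-b->s3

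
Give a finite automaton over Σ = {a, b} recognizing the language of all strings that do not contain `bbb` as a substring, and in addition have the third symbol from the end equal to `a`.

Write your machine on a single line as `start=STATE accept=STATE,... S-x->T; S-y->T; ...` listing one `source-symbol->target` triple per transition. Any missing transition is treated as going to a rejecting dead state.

Handle the two conditions separately and then intersect. The first has 4 states tracking partial matches of the forbidden pattern `bbb`; the second has 15 states tracking the last 3 symbols read. A product state is a pair (one from each), accepting exactly when both do. After merging equivalent states the machine shrinks.
With 11 states:
          a    b  
>  q0     q1   q2 
   q1     q3   q4 
   q2     q1   q5 
   q3     q6   q7 
   q4     q8   q9 
   q5     q1  q10 
 * q6     q6   q7 
 * q7     q8   q9 
 * q8     q3   q4 
 * q9     q1  q10 
   q10   q10  q10 
(> = start, * = accepting)

start=q0; accept=q6,q7,q8,q9; q0-a->q1; q0-b->q2; q1-a->q3; q1-b->q4; q2-a->q1; q2-b->q5; q3-a->q6; q3-b->q7; q4-a->q8; q4-b->q9; q5-a->q1; q5-b->q10; q6-a->q6; q6-b->q7; q7-a->q8; q7-b->q9; q8-a->q3; q8-b->q4; q9-a->q1; q9-b->q10; q10-a->q10; q10-b->q10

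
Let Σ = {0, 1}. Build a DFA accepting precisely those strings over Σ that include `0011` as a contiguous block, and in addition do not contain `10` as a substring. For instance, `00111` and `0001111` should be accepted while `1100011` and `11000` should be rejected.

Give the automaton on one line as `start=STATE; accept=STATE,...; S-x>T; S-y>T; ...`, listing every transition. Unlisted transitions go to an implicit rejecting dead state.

Handle the two conditions separately and then intersect. One (5 states) tracks whether and how much of `0011` has been seen; the other (3 states) tracks partial matches of the forbidden pattern `10`. Each combined state is a pair, one component from each; accept when both components accept. After merging equivalent states the machine shrinks.
6 states suffice.
        0   1  
>  s0   s1  s2 
   s1   s3  s2 
   s2   s2  s2 
   s3   s3  s4 
   s4   s2  s5 
 * s5   s2  s5 
(> = start, * = accepting)

start=s0; accept=s5; s0-0>s1; s0-1>s2; s1-0>s3; s1-1>s2; s2-0>s2; s2-1>s2; s3-0>s3; s3-1>s4; s4-0>s2; s4-1>s5; s5-0>s2; s5-1>s5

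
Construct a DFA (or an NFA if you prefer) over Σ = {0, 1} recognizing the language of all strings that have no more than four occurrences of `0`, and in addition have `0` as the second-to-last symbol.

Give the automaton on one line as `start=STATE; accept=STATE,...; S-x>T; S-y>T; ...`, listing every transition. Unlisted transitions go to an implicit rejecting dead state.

start=q0; accept=q2,q3,q4,q5,q8,q9,q13; q0-0>q1; q0-1>q0; q1-0>q2; q1-1>q3; q2-0>q4; q2-1>q5; q3-0>q6; q3-1>q7; q4-0>q8; q4-1>q9; q5-0>q10; q5-1>q11; q6-0>q4; q6-1>q5; q7-0>q6; q7-1>q7; q8-0>q12; q8-1>q13; q9-0>q14; q9-1>q15; q10-0>q8; q10-1>q9; q11-0>q10; q11-1>q11; q12-0>q12; q12-1>q12; q13-0>q12; q13-1>q12; q14-0>q12; q14-1>q13; q15-0>q14; q15-1>q15

Run two small machines in parallel and take their product. One (6 states) tracks the count of `0`s, saturating at 5; the other (7 states) tracks the last 2 symbols read. Each combined state is a pair, one component from each; accept when both components accept. Minimizing collapses redundant product states.
16 states suffice.
          0    1  
>  q0     q1   q0 
   q1     q2   q3 
 * q2     q4   q5 
 * q3     q6   q7 
 * q4     q8   q9 
 * q5    q10  q11 
   q6     q4   q5 
   q7     q6   q7 
 * q8    q12  q13 
 * q9    q14  q15 
   q10    q8   q9 
   q11   q10  q11 
   q12   q12  q12 
 * q13   q12  q12 
   q14   q12  q13 
   q15   q14  q15 
(> = start, * = accepting)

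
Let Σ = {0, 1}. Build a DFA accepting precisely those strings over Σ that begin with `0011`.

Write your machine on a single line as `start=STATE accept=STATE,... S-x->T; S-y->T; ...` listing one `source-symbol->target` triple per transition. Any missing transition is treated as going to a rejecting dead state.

Walk along `0011` while the input agrees: from S0 take `0` to S1, and so on. Any deviation drops to the rejecting sink S5. Once S4 is reached the prefix is confirmed and every continuation is accepted.
With 6 states:
        0   1  
>  S0   S1  S5 
   S1   S2  S5 
   S2   S5  S3 
   S3   S5  S4 
 * S4   S4  S4 
   S5   S5  S5 
(> = start, * = accepting)

start=S0; accept=S4; S0-0->S1; S0-1->S5; S1-0->S2; S1-1->S5; S2-0->S5; S2-1->S3; S3-0->S5; S3-1->S4; S4-0->S4; S4-1->S4; S5-0->S5; S5-1->S5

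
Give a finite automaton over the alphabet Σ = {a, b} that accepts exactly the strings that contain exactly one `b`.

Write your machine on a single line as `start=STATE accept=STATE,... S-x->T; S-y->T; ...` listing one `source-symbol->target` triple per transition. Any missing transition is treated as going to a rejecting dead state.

Count `b`s, saturating at 2: state s0 means no `b` yet, s1 means one `b` seen, s2 means more than one. Each `b` increments (capped at s2); other symbols loop. Accept from {s1}.
A 3-state machine:
        a   b  
>  s0   s0  s1 
 * s1   s1  s2 
   s2   s2  s2 
(> = start, * = accepting)

start=s0; accept=s1; s0-a->s0; s0-b->s1; s1-a->s1; s1-b->s2; s2-a->s2; s2-b->s2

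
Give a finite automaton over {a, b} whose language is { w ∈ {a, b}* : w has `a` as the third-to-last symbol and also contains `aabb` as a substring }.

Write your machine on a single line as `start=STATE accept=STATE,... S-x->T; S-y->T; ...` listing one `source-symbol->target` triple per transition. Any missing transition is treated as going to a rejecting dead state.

start=q0; accept=q4,q9,q10,q11; q0-a->q1; q0-b->q0; q1-a->q2; q1-b->q0; q2-a->q2; q2-b->q3; q3-a->q1; q3-b->q4; q4-a->q5; q4-b->q6; q5-a->q7; q5-b->q8; q6-a->q5; q6-b->q6; q7-a->q9; q7-b->q10; q8-a->q11; q8-b->q4; q9-a->q9; q9-b->q10; q10-a->q11; q10-b->q4; q11-a->q7; q11-b->q8

Handle the two conditions separately and then intersect. One (15 states) tracks the last 3 symbols read; the other (5 states) tracks whether and how much of `aabb` has been seen. Each combined state is a pair, one component from each; accept when both components accept. After merging equivalent states the machine shrinks.
          a    b  
>  q0     q1   q0 
   q1     q2   q0 
   q2     q2   q3 
   q3     q1   q4 
 * q4     q5   q6 
   q5     q7   q8 
   q6     q5   q6 
   q7     q9  q10 
   q8    q11   q4 
 * q9     q9  q10 
 * q10   q11   q4 
 * q11    q7   q8 
(> = start, * = accepting)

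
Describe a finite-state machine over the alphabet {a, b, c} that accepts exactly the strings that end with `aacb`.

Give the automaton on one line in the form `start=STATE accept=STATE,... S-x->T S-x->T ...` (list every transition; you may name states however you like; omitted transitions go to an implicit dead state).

Remember how much of `aacb` the current input suffix matches. State q0 means no match yet; q1 means the last symbol is `a`; q2 means the last 2 symbols are `aa`; q3 means the last 3 symbols are `aac`; q4 means the last 4 symbols are `aacb`. Only q4 accepts. On a mismatch, fall back to the longest proper suffix that is still a prefix of `aacb`.
5 states suffice.
        a   b   c  
>  q0   q1  q0  q0 
   q1   q2  q0  q0 
   q2   q2  q0  q3 
   q3   q1  q4  q0 
 * q4   q1  q0  q0 
(> = start, * = accepting)

start=q0 accept=q4 q0-a->q1 q0-b->q0 q0-c->q0 q1-a->q2 q1-b->q0 q1-c->q0 q2-a->q2 q2-b->q0 q2-c->q3 q3-a->q1 q3-b->q4 q3-c->q0 q4-a->q1 q4-b->q0 q4-c->q0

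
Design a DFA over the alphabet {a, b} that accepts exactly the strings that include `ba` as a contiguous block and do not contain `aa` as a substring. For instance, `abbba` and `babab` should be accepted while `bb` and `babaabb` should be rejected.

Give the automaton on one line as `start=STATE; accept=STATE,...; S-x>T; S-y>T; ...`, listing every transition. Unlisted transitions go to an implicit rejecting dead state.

Build one automaton per condition and run them in lockstep. The first has 3 states tracking whether and how much of `ba` has been seen; the second has 3 states tracking partial matches of the forbidden pattern `aa`. A product state is a pair (one from each), accepting exactly when both do. Minimizing collapses redundant product states.
6 states suffice.
        a   b  
>  s0   s1  s2 
   s1   s3  s2 
   s2   s4  s2 
   s3   s3  s3 
 * s4   s3  s5 
 * s5   s4  s5 
(> = start, * = accepting)

start=s0; accept=s4,s5; s0-a>s1; s0-b>s2; s1-a>s3; s1-b>s2; s2-a>s4; s2-b>s2; s3-a>s3; s3-b>s3; s4-a>s3; s4-b>s5; s5-a>s4; s5-b>s5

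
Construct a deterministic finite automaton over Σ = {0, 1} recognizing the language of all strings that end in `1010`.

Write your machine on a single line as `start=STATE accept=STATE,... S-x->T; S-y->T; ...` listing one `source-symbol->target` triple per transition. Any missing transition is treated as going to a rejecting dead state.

start=A; accept=E; A-0->A; A-1->B; B-0->C; B-1->B; C-0->A; C-1->D; D-0->E; D-1->B; E-0->A; E-1->D

Remember how much of `1010` the current input suffix matches. State A means no match yet; B means the last symbol is `1`; C means the last 2 symbols are `10`; D means the last 3 symbols are `101`; E means the last 4 symbols are `1010`. Only E accepts. On a mismatch, fall back to the longest proper suffix that is still a prefix of `1010`.
5 states suffice.
       0  1 
>  A   A  B 
   B   C  B 
   C   A  D 
   D   E  B 
 * E   A  D 
(> = start, * = accepting)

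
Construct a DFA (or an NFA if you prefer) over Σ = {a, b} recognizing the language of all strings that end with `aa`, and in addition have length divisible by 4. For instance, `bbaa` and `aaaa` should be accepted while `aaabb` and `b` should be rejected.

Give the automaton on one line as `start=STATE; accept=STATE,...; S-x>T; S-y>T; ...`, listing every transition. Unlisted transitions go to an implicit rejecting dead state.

Build one automaton per condition and run them in lockstep. One (3 states) tracks how much of the suffix `aa` has currently been matched; the other (4 states) tracks the input length modulo 4. Each combined state is a pair, one component from each; accept when both components accept. Equivalent product states are then merged.
6 states suffice.
        a   b  
>  S0   S1  S1 
   S1   S2  S2 
   S2   S3  S4 
   S3   S5  S0 
   S4   S0  S0 
 * S5   S1  S1 
(> = start, * = accepting)

start=S0; accept=S5; S0-a>S1; S0-b>S1; S1-a>S2; S1-b>S2; S2-a>S3; S2-b>S4; S3-a>S5; S3-b>S0; S4-a>S0; S4-b>S0; S5-a>S1; S5-b>S1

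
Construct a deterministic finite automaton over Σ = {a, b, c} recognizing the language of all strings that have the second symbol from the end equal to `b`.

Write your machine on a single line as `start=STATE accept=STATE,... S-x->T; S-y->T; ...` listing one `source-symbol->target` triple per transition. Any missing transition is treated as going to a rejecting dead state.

Because acceptance depends on a position counted from the end, the machine has to buffer the most recent 2 symbols. Make each state the string of the last up-to-2 symbols read; on input `x` shift the window left and append `x`. Accept when the buffered window has length 2 and begins with `b`.
A 13-state machine:
          a    b    c  
>  s0     s1   s2   s3 
   s1     s4   s5   s6 
   s2     s7   s8   s9 
   s3    s10  s11  s12 
   s4     s4   s5   s6 
   s5     s7   s8   s9 
   s6    s10  s11  s12 
 * s7     s4   s5   s6 
 * s8     s7   s8   s9 
 * s9    s10  s11  s12 
   s10    s4   s5   s6 
   s11    s7   s8   s9 
   s12   s10  s11  s12 
(> = start, * = accepting)

start=s0; accept=s7,s8,s9; s0-a->s1; s0-b->s2; s0-c->s3; s1-a->s4; s1-b->s5; s1-c->s6; s2-a->s7; s2-b->s8; s2-c->s9; s3-a->s10; s3-b->s11; s3-c->s12; s4-a->s4; s4-b->s5; s4-c->s6; s5-a->s7; s5-b->s8; s5-c->s9; s6-a->s10; s6-b->s11; s6-c->s12; s7-a->s4; s7-b->s5; s7-c->s6; s8-a->s7; s8-b->s8; s8-c->s9; s9-a->s10; s9-b->s11; s9-c->s12; s10-a->s4; s10-b->s5; s10-c->s6; s11-a->s7; s11-b->s8; s11-c->s9; s12-a->s10; s12-b->s11; s12-c->s12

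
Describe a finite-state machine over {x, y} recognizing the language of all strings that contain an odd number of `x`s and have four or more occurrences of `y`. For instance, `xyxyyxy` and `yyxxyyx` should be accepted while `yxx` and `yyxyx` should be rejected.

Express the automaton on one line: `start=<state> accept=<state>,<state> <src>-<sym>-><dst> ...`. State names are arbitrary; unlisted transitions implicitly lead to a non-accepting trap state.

Handle the two conditions separately and then intersect. One (2 states) tracks the count of `x`s modulo 2; the other (6 states) tracks the count of `y`s, saturating at 5. Each combined state is a pair, one component from each; accept when both components accept. After merging equivalent states the machine shrinks.
10 states suffice.
        x   y  
>  s0   s1  s2 
   s1   s0  s3 
   s2   s3  s4 
   s3   s2  s5 
   s4   s5  s6 
   s5   s4  s7 
   s6   s7  s8 
   s7   s6  s9 
   s8   s9  s8 
 * s9   s8  s9 
(> = start, * = accepting)

start=s0 accept=s9 s0-x->s1 s0-y->s2 s1-x->s0 s1-y->s3 s2-x->s3 s2-y->s4 s3-x->s2 s3-y->s5 s4-x->s5 s4-y->s6 s5-x->s4 s5-y->s7 s6-x->s7 s6-y->s8 s7-x->s6 s7-y->s9 s8-x->s9 s8-y->s8 s9-x->s8 s9-y->s9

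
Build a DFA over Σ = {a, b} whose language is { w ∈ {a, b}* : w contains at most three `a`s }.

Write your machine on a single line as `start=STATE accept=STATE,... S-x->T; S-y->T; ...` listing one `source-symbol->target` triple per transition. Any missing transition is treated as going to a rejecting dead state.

Only the number of `a`s matters, and only up to 4. Make a chain S0 → S1 → S2 → S3 → S4 advanced by each `a` (with S4 absorbing); every other symbol self-loops. The accepting set is {S0, S1, S2, S3}.
With 5 states:
        a   b  
>* S0   S1  S0 
 * S1   S2  S1 
 * S2   S3  S2 
 * S3   S4  S3 
   S4   S4  S4 
(> = start, * = accepting)

start=S0; accept=S0,S1,S2,S3; S0-a->S1; S0-b->S0; S1-a->S2; S1-b->S1; S2-a->S3; S2-b->S2; S3-a->S4; S3-b->S3; S4-a->S4; S4-b->S4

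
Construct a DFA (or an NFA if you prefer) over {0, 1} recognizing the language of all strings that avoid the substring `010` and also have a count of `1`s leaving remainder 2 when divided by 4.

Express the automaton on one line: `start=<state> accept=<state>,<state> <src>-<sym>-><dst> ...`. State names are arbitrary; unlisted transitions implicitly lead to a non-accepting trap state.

Run two small machines in parallel and take their product. The first has 4 states tracking partial matches of the forbidden pattern `010`; the second has 4 states tracking the count of `1`s modulo 4. A product state is a pair (one from each), accepting exactly when both do. Minimizing collapses redundant product states.
A 13-state machine:
          0    1  
>  q0     q1   q2 
   q1     q1   q3 
   q2     q4   q5 
   q3     q6   q5 
   q4     q4   q7 
 * q5     q8   q9 
   q6     q6   q6 
 * q7     q6   q9 
 * q8     q8  q10 
   q9    q11   q0 
   q10    q6   q0 
   q11   q11  q12 
   q12    q6   q2 
(> = start, * = accepting)

start=q0 accept=q5,q7,q8 q0-0->q1 q0-1->q2 q1-0->q1 q1-1->q3 q2-0->q4 q2-1->q5 q3-0->q6 q3-1->q5 q4-0->q4 q4-1->q7 q5-0->q8 q5-1->q9 q6-0->q6 q6-1->q6 q7-0->q6 q7-1->q9 q8-0->q8 q8-1->q10 q9-0->q11 q9-1->q0 q10-0->q6 q10-1->q0 q11-0->q11 q11-1->q12 q12-0->q6 q12-1->q2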